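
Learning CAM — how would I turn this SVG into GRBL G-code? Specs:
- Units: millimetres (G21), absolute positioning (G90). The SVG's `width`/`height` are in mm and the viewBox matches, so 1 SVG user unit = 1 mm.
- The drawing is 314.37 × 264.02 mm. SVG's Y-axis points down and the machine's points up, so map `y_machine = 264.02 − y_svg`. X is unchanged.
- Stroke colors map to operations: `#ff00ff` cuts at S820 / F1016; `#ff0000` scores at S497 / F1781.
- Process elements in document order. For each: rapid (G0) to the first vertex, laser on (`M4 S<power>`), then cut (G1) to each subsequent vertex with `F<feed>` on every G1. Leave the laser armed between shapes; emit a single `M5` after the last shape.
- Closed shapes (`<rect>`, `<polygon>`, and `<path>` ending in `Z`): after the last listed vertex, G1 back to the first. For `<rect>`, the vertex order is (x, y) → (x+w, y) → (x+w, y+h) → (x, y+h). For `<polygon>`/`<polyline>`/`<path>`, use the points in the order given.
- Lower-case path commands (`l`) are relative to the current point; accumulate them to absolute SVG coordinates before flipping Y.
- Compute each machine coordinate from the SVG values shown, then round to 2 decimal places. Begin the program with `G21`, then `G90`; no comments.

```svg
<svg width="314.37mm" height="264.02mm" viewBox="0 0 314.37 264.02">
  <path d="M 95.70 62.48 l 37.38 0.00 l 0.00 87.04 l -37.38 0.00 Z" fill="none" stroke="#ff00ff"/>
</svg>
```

G21
G90
G0 X95.70 Y201.54
M4 S820
G1 X133.08 Y201.54 F1016
G1 X133.08 Y114.50 F1016
G1 X95.70 Y114.50 F1016
G1 X95.70 Y201.54 F1016
M5

1 u = 1 mm; y_m = 264.02 − y.

[1] `<path>` rectangle, #ff00ff→cut S820 F1016: (95.70,201.54) → (133.08,201.54) → (133.08,114.50) → (95.70,114.50) → (95.70,201.54) (closed)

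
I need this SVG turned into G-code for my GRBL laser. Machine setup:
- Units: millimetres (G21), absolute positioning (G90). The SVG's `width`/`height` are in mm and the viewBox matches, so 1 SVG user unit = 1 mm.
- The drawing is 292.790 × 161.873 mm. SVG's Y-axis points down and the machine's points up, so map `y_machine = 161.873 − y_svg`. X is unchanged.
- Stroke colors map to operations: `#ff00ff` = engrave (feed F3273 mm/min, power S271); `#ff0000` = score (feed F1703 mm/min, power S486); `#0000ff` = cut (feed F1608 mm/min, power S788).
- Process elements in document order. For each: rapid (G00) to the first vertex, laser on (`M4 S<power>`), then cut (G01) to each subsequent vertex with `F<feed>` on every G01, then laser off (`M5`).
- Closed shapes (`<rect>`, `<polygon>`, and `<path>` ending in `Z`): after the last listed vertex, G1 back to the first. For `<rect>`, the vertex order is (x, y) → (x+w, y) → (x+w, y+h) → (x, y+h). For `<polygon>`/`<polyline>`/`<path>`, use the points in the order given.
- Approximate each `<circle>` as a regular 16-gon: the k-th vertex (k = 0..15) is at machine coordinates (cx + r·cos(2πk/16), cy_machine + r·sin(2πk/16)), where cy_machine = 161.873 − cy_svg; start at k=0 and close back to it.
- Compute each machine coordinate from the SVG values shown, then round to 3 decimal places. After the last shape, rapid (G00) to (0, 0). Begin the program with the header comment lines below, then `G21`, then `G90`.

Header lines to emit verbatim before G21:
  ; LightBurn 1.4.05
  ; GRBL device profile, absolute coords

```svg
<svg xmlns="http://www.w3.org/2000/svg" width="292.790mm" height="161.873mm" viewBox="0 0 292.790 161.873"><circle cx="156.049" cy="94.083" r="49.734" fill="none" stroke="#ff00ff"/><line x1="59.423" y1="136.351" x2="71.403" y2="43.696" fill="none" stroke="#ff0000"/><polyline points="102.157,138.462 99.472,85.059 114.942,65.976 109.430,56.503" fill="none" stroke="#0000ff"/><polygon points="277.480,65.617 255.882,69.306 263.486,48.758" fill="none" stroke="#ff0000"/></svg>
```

; LightBurn 1.4.05
; GRBL device profile, absolute coords
G21
G90
G00 X205.783 Y67.790
M4 S271
G01 X201.997 Y86.822 F3273
G01 X191.216 Y102.957 F3273
G01 X175.081 Y113.738 F3273
G01 X156.049 Y117.524 F3273
G01 X137.017 Y113.738 F3273
G01 X120.882 Y102.957 F3273
G01 X110.101 Y86.822 F3273
G01 X106.315 Y67.790 F3273
G01 X110.101 Y48.758 F3273
G01 X120.882 Y32.623 F3273
G01 X137.017 Y21.842 F3273
G01 X156.049 Y18.056 F3273
G01 X175.081 Y21.842 F3273
G01 X191.216 Y32.623 F3273
G01 X201.997 Y48.758 F3273
G01 X205.783 Y67.790 F3273
M5
G00 X59.423 Y25.522
M4 S486
G01 X71.403 Y118.177 F1703
M5
G00 X102.157 Y23.411
M4 S788
G01 X99.472 Y76.814 F1608
G01 X114.942 Y95.897 F1608
G01 X109.430 Y105.370 F1608
M5
G00 X277.480 Y96.256
M4 S486
G01 X255.882 Y92.567 F1703
G01 X263.486 Y113.115 F1703
G01 X277.480 Y96.256 F1703
M5
G00 X0.000 Y0.000

Since the viewBox matches the mm dimensions, user units are millimetres directly. The only transform is the Y-flip y_m = 161.873 − y_svg.

Shape 1 is a circle drawn with `<circle>`. Its stroke #ff00ff means engrave at S271, F3273. After flipping Y the toolpath is (205.783,67.790) → (201.997,86.822) → (191.216,102.957) → (175.081,113.738) → (156.049,117.524) → (137.017,113.738) → (120.882,102.957) → (110.101,86.822) → (106.315,67.790) → (110.101,48.758) → (120.882,32.623) → (137.017,21.842) → (156.049,18.056) → (175.081,21.842) → (191.216,32.623) → (201.997,48.758) → (205.783,67.790), returning to the start.

Shape 2 is a line segment drawn with `<line>`. Its stroke #ff0000 means score at S486, F1703. After flipping Y the toolpath is (59.423,25.522) → (71.403,118.177).

Shape 3 is a open polyline drawn with `<polyline>`. Its stroke #0000ff means cut at S788, F1608. After flipping Y the toolpath is (102.157,23.411) → (99.472,76.814) → (114.942,95.897) → (109.430,105.370).

Shape 4 is a regular polygon drawn with `<polygon>`. Its stroke #ff0000 means score at S486, F1703. After flipping Y the toolpath is (277.480,96.256) → (255.882,92.567) → (263.486,113.115) → (277.480,96.256), returning to the start.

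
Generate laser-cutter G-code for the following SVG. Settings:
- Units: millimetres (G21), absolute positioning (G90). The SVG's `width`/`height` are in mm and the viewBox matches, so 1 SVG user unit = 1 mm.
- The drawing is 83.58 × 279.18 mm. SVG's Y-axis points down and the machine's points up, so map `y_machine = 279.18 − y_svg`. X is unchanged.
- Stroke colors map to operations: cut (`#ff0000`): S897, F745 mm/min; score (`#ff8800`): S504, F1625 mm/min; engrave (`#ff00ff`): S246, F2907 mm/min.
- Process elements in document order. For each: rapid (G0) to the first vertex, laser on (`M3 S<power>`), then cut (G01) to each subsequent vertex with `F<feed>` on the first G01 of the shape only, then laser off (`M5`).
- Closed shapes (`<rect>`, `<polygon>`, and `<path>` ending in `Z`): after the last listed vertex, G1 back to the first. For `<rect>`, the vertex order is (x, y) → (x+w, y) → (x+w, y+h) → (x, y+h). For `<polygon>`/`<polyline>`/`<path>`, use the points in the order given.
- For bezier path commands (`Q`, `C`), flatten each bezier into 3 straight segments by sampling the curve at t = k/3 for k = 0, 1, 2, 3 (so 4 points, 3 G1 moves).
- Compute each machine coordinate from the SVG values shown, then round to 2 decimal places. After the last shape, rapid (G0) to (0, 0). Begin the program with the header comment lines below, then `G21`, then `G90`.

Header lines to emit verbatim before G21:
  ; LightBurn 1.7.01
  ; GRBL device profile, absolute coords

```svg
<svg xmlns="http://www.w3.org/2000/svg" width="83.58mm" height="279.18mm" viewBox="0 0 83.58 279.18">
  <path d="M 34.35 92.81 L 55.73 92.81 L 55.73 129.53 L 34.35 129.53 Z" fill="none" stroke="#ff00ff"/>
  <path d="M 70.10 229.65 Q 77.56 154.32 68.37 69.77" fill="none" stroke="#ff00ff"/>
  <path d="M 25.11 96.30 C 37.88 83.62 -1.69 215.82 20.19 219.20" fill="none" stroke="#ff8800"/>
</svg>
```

Since the viewBox matches the mm dimensions, user units are millimetres directly. The only transform is the Y-flip y_m = 279.18 − y_svg.

Shape 1 is a rectangle drawn with `<path>`. Its stroke #ff00ff means engrave at S246, F2907. After flipping Y the toolpath is (34.35,186.37) → (55.73,186.37) → (55.73,149.65) → (34.35,149.65) → (34.35,186.37), returning to the start.

Shape 2 is a quadratic bezier drawn with `<path>`. Its stroke #ff00ff means engrave at S246, F2907. After flipping Y the toolpath is (70.10,49.53) → (73.22,100.77) → (72.65,154.07) → (68.37,209.41).

Shape 3 is a cubic bezier drawn with `<path>`. Its stroke #ff8800 means score at S504, F1625. After flipping Y the toolpath is (25.11,182.88) → (24.65,157.40) → (14.58,96.16) → (20.19,59.98).

; LightBurn 1.7.01
; GRBL device profile, absolute coords
G21
G90
G0 X34.35 Y186.37
M3 S246
G01 X55.73 Y186.37 F2907
G01 X55.73 Y149.65
G01 X34.35 Y149.65
G01 X34.35 Y186.37
M5
G0 X70.10 Y49.53
M3 S246
G01 X73.22 Y100.77 F2907
G01 X72.65 Y154.07
G01 X68.37 Y209.41
M5
G0 X25.11 Y182.88
M3 S504
G01 X24.65 Y157.40 F1625
G01 X14.58 Y96.16
G01 X20.19 Y59.98
M5
G0 X0.00 Y0.00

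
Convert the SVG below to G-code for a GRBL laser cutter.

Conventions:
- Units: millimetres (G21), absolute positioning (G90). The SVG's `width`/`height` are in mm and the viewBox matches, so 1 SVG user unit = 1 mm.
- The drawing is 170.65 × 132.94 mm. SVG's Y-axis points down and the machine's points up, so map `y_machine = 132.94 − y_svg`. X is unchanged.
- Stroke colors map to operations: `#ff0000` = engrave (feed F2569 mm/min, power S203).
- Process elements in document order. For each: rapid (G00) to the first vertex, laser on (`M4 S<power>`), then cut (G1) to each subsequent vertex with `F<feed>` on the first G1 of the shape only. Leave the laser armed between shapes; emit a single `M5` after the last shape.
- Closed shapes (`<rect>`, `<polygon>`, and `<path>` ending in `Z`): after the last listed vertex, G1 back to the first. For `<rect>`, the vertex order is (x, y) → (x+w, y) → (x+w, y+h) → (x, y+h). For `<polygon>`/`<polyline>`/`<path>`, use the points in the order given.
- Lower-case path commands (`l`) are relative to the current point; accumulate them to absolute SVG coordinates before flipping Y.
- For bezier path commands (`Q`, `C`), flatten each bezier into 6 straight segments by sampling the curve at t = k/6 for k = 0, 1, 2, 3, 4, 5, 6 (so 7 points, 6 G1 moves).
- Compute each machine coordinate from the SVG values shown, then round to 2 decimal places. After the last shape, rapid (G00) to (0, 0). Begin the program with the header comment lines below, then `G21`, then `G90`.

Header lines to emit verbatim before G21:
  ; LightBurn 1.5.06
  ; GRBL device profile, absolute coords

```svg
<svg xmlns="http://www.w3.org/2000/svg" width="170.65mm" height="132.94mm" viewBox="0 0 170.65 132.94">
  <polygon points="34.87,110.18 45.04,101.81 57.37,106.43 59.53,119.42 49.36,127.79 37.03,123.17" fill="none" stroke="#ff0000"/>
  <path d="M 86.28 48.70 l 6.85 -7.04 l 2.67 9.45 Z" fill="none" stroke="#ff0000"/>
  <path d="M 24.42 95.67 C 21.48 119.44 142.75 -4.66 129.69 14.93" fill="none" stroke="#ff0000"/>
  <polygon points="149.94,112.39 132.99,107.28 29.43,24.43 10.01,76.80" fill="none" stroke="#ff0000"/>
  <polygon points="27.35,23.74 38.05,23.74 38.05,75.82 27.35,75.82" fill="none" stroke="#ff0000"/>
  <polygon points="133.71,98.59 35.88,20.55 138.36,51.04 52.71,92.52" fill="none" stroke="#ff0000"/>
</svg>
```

; LightBurn 1.5.06
; GRBL device profile, absolute coords
G21
G90
G00 X34.87 Y22.76
M4 S203
G1 X45.04 Y31.13 F2569
G1 X57.37 Y26.51
G1 X59.53 Y13.52
G1 X49.36 Y5.15
G1 X37.03 Y9.77
G1 X34.87 Y22.76
G00 X86.28 Y84.24
M4 S203
G1 X93.13 Y91.28 F2569
G1 X95.80 Y81.83
G1 X86.28 Y84.24
G00 X24.42 Y37.27
M4 S203
G1 X32.10 Y36.36 F2569
G1 X53.31 Y51.99
G1 X80.85 Y76.07
G1 X107.55 Y100.50
G1 X126.22 Y117.18
G1 X129.69 Y118.01
G00 X149.94 Y20.55
M4 S203
G1 X132.99 Y25.66 F2569
G1 X29.43 Y108.51
G1 X10.01 Y56.14
G1 X149.94 Y20.55
G00 X27.35 Y109.20
M4 S203
G1 X38.05 Y109.20 F2569
G1 X38.05 Y57.12
G1 X27.35 Y57.12
G1 X27.35 Y109.20
G00 X133.71 Y34.35
M4 S203
G1 X35.88 Y112.39 F2569
G1 X138.36 Y81.90
G1 X52.71 Y40.42
G1 X133.71 Y34.35
M5
G00 X0.00 Y0.00

1 u = 1 mm; y_m = 132.94 − y.

[1] `<polygon>` regular polygon, #ff0000→engrave S203 F2569: (34.87,22.76) → (45.04,31.13) → (57.37,26.51) → (59.53,13.52) → (49.36,5.15) → (37.03,9.77) → (34.87,22.76) (closed)

[2] `<path>` regular polygon, #ff0000→engrave S203 F2569: (86.28,84.24) → (93.13,91.28) → (95.80,81.83) → (86.28,84.24) (closed)

[3] `<path>` cubic bezier, #ff0000→engrave S203 F2569: (24.42,37.27) → (32.10,36.36) → (53.31,51.99) → (80.85,76.07) → (107.55,100.50) → (126.22,117.18) → (129.69,118.01)

[4] `<polygon>` closed polygon, #ff0000→engrave S203 F2569: (149.94,20.55) → (132.99,25.66) → (29.43,108.51) → (10.01,56.14) → (149.94,20.55) (closed)

[5] `<polygon>` rectangle, #ff0000→engrave S203 F2569: (27.35,109.20) → (38.05,109.20) → (38.05,57.12) → (27.35,57.12) → (27.35,109.20) (closed)

[6] `<polygon>` closed polygon, #ff0000→engrave S203 F2569: (133.71,34.35) → (35.88,112.39) → (138.36,81.90) → (52.71,40.42) → (133.71,34.35) (closed)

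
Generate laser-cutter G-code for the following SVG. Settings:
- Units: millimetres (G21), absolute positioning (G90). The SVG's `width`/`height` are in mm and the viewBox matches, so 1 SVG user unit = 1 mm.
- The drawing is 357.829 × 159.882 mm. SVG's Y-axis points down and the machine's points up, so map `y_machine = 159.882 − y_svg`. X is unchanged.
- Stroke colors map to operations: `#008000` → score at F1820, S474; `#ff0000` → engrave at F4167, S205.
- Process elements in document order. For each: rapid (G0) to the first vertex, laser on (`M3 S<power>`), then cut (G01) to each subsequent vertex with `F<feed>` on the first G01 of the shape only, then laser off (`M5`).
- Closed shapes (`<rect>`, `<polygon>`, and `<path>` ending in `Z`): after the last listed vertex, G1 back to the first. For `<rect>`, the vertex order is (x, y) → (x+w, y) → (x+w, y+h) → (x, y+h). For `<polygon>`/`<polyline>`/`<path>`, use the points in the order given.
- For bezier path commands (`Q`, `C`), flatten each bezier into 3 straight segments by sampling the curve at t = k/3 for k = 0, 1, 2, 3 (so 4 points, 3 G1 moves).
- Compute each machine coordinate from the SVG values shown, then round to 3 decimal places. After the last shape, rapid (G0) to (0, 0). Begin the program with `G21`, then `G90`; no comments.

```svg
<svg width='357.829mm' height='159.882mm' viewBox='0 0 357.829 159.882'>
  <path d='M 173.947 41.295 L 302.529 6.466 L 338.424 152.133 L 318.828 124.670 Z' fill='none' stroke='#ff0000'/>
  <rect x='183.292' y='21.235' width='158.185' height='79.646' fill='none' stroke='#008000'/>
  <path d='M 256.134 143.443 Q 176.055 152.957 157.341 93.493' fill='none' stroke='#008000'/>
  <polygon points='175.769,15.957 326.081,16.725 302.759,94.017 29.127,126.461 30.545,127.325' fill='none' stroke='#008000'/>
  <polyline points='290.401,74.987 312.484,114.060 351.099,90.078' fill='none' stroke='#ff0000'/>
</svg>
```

G21
G90
G0 X173.947 Y118.587
M3 S205
G01 X302.529 Y153.416 F4167
G01 X338.424 Y7.749
G01 X318.828 Y35.212
G01 X173.947 Y118.587
M5
G0 X183.292 Y138.647
M3 S474
G01 X341.477 Y138.647 F1820
G01 X341.477 Y59.001
G01 X183.292 Y59.001
G01 X183.292 Y138.647
M5
G0 X256.134 Y16.439
M3 S474
G01 X209.566 Y17.761 F1820
G01 X176.635 Y34.411
G01 X157.341 Y66.389
M5
G0 X175.769 Y143.925
M3 S474
G01 X326.081 Y143.157 F1820
G01 X302.759 Y65.865
G01 X29.127 Y33.421
G01 X30.545 Y32.557
G01 X175.769 Y143.925
M5
G0 X290.401 Y84.895
M3 S205
G01 X312.484 Y45.822 F4167
G01 X351.099 Y69.804
M5
G0 X0.000 Y0.000

viewBox `0 0 357.829 159.882` with mm width/height → 1 unit = 1 mm. Flip: y_m = 159.882 − y_svg.

**Shape 1** — `<path>` closed polygon, stroke `#ff0000` → engrave (S205, F4167). Machine vertices: (173.947,118.587) → (302.529,153.416) → (338.424,7.749) → (318.828,35.212) → (173.947,118.587). Closed: final G1 returns to the first vertex.

**Shape 2** — `<rect>` rectangle, stroke `#008000` → score (S474, F1820). Machine vertices: (183.292,138.647) → (341.477,138.647) → (341.477,59.001) → (183.292,59.001) → (183.292,138.647). Closed: final G1 returns to the first vertex.

**Shape 3** — `<path>` quadratic bezier, stroke `#008000` → score (S474, F1820). Control points (SVG): P0=(256.134,143.443), P1=(176.055,152.957), P2=(157.341,93.493); sampled at t=k/3. Machine vertices: (256.134,16.439) → (209.566,17.761) → (176.635,34.411) → (157.341,66.389). Open path.

**Shape 4** — `<polygon>` closed polygon, stroke `#008000` → score (S474, F1820). Machine vertices: (175.769,143.925) → (326.081,143.157) → (302.759,65.865) → (29.127,33.421) → (30.545,32.557) → (175.769,143.925). Closed: final G1 returns to the first vertex.

**Shape 5** — `<polyline>` open polyline, stroke `#ff0000` → engrave (S205, F4167). Machine vertices: (290.401,84.895) → (312.484,45.822) → (351.099,69.804). Open path.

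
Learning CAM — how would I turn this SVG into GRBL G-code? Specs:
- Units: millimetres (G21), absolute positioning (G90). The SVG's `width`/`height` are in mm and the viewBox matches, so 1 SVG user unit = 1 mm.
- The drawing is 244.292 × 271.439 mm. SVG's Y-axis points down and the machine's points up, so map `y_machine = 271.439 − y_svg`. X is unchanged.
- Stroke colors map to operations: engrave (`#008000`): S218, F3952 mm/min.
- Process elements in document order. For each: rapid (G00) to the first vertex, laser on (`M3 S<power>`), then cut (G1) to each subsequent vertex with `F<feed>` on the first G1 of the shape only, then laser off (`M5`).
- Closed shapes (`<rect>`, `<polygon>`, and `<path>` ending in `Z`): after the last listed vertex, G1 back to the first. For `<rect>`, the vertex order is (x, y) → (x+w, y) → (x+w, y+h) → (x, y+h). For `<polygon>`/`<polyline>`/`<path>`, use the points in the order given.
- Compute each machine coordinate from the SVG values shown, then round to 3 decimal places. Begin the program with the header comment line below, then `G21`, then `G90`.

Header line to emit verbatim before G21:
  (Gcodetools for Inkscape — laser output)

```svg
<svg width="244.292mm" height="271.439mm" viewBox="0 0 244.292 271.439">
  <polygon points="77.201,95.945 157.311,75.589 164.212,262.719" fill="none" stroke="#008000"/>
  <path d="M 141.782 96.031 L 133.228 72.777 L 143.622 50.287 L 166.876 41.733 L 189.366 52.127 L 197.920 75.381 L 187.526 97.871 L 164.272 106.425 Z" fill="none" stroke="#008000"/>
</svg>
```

(Gcodetools for Inkscape — laser output)
G21
G90
G00 X77.201 Y175.494
M3 S218
G1 X157.311 Y195.850 F3952
G1 X164.212 Y8.720
G1 X77.201 Y175.494
M5
G00 X141.782 Y175.408
M3 S218
G1 X133.228 Y198.662 F3952
G1 X143.622 Y221.152
G1 X166.876 Y229.706
G1 X189.366 Y219.312
G1 X197.920 Y196.058
G1 X187.526 Y173.568
G1 X164.272 Y165.014
G1 X141.782 Y175.408
M5

viewBox `0 0 244.292 271.439` with mm width/height → 1 unit = 1 mm. Flip: y_m = 271.439 − y_svg.

**Shape 1** — `<polygon>` closed polygon, stroke `#008000` → engrave (S218, F3952). Machine vertices: (77.201,175.494) → (157.311,195.850) → (164.212,8.720) → (77.201,175.494). Closed: final G1 returns to the first vertex.

**Shape 2** — `<path>` regular polygon, stroke `#008000` → engrave (S218, F3952). Machine vertices: (141.782,175.408) → (133.228,198.662) → (143.622,221.152) → (166.876,229.706) → (189.366,219.312) → (197.920,196.058) → (187.526,173.568) → (164.272,165.014) → (141.782,175.408). Closed: final G1 returns to the first vertex.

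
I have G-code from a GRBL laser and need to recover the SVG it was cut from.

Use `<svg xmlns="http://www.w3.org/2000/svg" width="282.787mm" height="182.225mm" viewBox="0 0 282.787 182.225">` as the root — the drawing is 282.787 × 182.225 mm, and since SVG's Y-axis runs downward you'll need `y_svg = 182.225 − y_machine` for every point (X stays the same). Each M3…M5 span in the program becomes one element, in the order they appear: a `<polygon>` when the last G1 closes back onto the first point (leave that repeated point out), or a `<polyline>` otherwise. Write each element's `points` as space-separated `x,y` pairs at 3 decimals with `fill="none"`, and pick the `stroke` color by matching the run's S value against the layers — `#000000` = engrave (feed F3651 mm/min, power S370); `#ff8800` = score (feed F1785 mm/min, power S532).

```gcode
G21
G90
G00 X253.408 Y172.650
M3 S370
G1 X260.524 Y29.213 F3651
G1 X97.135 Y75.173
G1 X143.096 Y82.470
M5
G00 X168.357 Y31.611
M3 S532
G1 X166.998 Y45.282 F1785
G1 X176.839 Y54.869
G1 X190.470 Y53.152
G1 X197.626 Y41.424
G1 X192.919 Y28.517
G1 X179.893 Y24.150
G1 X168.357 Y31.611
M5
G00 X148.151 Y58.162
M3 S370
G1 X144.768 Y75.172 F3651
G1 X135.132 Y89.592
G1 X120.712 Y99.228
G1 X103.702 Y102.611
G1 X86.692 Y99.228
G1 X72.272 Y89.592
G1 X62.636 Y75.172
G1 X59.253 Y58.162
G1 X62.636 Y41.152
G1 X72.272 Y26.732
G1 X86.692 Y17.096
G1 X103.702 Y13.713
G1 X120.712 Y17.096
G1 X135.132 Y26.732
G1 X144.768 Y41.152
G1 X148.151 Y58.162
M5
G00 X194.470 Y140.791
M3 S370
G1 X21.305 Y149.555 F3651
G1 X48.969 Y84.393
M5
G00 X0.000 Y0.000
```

y_svg = 182.225 − y_m.

[1] S370→`#000000` (engrave); open run; points: 253.408,9.575 260.524,153.012 97.135,107.052 143.096,99.755

[2] S532→`#ff8800` (score); closed run; points: 168.357,150.614 166.998,136.943 176.839,127.356 190.470,129.073 197.626,140.801 192.919,153.708 179.893,158.075

[3] S370→`#000000` (engrave); closed run; points: 148.151,124.063 144.768,107.053 135.132,92.633 120.712,82.997 103.702,79.614 86.692,82.997 72.272,92.633 62.636,107.053 59.253,124.063 62.636,141.073 72.272,155.493 86.692,165.129 103.702,168.512 120.712,165.129 135.132,155.493 144.768,141.073

[4] S370→`#000000` (engrave); open run; points: 194.470,41.434 21.305,32.670 48.969,97.832

<svg xmlns="http://www.w3.org/2000/svg" width="282.787mm" height="182.225mm" viewBox="0 0 282.787 182.225">
  <polyline points="253.408,9.575 260.524,153.012 97.135,107.052 143.096,99.755" fill="none" stroke="#000000"/>
  <polygon points="168.357,150.614 166.998,136.943 176.839,127.356 190.470,129.073 197.626,140.801 192.919,153.708 179.893,158.075" fill="none" stroke="#ff8800"/>
  <polygon points="148.151,124.063 144.768,107.053 135.132,92.633 120.712,82.997 103.702,79.614 86.692,82.997 72.272,92.633 62.636,107.053 59.253,124.063 62.636,141.073 72.272,155.493 86.692,165.129 103.702,168.512 120.712,165.129 135.132,155.493 144.768,141.073" fill="none" stroke="#000000"/>
  <polyline points="194.470,41.434 21.305,32.670 48.969,97.832" fill="none" stroke="#000000"/>
</svg>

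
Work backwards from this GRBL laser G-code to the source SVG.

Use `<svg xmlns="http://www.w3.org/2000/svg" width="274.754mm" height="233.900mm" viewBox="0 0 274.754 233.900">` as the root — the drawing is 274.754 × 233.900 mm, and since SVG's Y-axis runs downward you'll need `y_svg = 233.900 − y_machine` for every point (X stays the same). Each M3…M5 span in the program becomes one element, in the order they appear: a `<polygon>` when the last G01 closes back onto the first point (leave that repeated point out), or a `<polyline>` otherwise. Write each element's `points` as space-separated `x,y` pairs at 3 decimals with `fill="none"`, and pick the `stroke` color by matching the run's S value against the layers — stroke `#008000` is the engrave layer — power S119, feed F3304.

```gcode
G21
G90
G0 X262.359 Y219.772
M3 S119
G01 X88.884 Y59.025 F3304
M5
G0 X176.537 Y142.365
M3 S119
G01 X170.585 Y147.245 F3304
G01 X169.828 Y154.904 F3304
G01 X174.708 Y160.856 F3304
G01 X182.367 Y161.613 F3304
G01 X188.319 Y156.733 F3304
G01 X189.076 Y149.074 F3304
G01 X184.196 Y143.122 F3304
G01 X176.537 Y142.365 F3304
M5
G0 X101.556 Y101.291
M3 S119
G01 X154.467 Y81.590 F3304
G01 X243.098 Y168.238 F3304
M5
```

Machine Y-up, SVG Y-down with viewBox height 233.900, so y_svg = 233.900 − y_machine; X carries over. Every run uses S119, so all elements get stroke `#008000` (engrave).

Run 1: The run is open, so emit a `<polyline>` with points (Y-flipped): 262.359,14.128 88.884,174.875.

Run 2: The run returns to its start, so emit a `<polygon>` with points (Y-flipped): 176.537,91.535 170.585,86.655 169.828,78.996 174.708,73.044 182.367,72.287 188.319,77.167 189.076,84.826 184.196,90.778.

Run 3: The run is open, so emit a `<polyline>` with points (Y-flipped): 101.556,132.609 154.467,152.310 243.098,65.662.

<svg xmlns="http://www.w3.org/2000/svg" width="274.754mm" height="233.900mm" viewBox="0 0 274.754 233.900">
  <polyline points="262.359,14.128 88.884,174.875" fill="none" stroke="#008000"/>
  <polygon points="176.537,91.535 170.585,86.655 169.828,78.996 174.708,73.044 182.367,72.287 188.319,77.167 189.076,84.826 184.196,90.778" fill="none" stroke="#008000"/>
  <polyline points="101.556,132.609 154.467,152.310 243.098,65.662" fill="none" stroke="#008000"/>
</svg>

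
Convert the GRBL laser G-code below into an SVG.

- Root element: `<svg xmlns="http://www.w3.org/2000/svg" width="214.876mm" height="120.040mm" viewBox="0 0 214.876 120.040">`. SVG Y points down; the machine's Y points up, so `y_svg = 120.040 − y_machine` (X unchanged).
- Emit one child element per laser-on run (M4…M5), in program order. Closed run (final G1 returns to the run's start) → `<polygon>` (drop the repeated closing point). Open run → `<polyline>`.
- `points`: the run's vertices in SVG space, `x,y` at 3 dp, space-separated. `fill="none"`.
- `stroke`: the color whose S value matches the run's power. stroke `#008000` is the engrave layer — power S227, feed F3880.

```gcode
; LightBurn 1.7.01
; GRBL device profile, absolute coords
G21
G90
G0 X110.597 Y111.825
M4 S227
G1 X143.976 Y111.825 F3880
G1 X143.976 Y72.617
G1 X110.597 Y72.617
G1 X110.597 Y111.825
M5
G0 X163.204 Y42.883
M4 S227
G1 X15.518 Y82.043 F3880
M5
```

<svg xmlns="http://www.w3.org/2000/svg" width="214.876mm" height="120.040mm" viewBox="0 0 214.876 120.040">
  <polygon points="110.597,8.215 143.976,8.215 143.976,47.423 110.597,47.423" fill="none" stroke="#008000"/>
  <polyline points="163.204,77.157 15.518,37.997" fill="none" stroke="#008000"/>
</svg>

Machine Y-up, SVG Y-down with viewBox height 120.040, so y_svg = 120.040 − y_machine; X carries over. Every run uses S227, so all elements get stroke `#008000` (engrave).

Run 1: The run returns to its start, so emit a `<polygon>` with points (Y-flipped): 110.597,8.215 143.976,8.215 143.976,47.423 110.597,47.423.

Run 2: The run is open, so emit a `<polyline>` with points (Y-flipped): 163.204,77.157 15.518,37.997.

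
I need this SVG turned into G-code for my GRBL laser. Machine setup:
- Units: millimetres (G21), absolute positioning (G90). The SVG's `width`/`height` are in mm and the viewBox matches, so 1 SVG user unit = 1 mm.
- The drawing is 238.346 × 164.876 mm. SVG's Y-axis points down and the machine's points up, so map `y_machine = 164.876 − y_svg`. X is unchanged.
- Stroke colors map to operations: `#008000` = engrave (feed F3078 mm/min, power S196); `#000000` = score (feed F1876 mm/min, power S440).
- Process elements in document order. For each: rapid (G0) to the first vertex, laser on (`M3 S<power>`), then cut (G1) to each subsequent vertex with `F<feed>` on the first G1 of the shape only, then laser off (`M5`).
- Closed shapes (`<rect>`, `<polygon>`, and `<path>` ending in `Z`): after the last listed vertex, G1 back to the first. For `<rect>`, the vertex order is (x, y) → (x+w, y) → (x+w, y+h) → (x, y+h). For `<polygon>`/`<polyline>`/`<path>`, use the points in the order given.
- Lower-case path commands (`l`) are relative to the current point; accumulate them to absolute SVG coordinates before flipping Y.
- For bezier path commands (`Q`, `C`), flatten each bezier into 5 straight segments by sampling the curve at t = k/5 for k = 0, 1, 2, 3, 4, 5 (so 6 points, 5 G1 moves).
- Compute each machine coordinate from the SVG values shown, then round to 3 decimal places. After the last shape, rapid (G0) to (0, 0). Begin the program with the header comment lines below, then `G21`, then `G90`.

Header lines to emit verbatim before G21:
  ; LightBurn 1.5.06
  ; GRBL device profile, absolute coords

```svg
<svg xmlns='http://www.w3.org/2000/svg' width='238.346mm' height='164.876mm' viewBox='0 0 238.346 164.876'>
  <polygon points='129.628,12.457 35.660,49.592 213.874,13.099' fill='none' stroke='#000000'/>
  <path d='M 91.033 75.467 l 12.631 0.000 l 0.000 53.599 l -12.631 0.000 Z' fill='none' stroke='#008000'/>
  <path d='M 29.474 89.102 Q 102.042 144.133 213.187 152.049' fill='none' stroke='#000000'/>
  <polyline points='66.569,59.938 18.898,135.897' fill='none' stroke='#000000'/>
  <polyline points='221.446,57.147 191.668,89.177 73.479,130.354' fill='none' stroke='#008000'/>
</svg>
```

; LightBurn 1.5.06
; GRBL device profile, absolute coords
G21
G90
G0 X129.628 Y152.419
M3 S440
G1 X35.660 Y115.284 F1876
G1 X213.874 Y151.777
G1 X129.628 Y152.419
M5
G0 X91.033 Y89.409
M3 S196
G1 X103.664 Y89.409 F3078
G1 X103.664 Y35.810
G1 X91.033 Y35.810
G1 X91.033 Y89.409
M5
G0 X29.474 Y75.774
M3 S440
G1 X60.044 Y55.646 F1876
G1 X93.701 Y39.288
G1 X130.443 Y26.698
G1 X170.272 Y17.878
G1 X213.187 Y12.827
M5
G0 X66.569 Y104.938
M3 S440
G1 X18.898 Y28.979 F1876
M5
G0 X221.446 Y107.729
M3 S196
G1 X191.668 Y75.699 F3078
G1 X73.479 Y34.522
M5
G0 X0.000 Y0.000

Since the viewBox matches the mm dimensions, user units are millimetres directly. The only transform is the Y-flip y_m = 164.876 − y_svg.

Shape 1 is a closed polygon drawn with `<polygon>`. Its stroke #000000 means score at S440, F1876. After flipping Y the toolpath is (129.628,152.419) → (35.660,115.284) → (213.874,151.777) → (129.628,152.419), returning to the start.

Shape 2 is a rectangle drawn with `<path>`. Its stroke #008000 means engrave at S196, F3078. After flipping Y the toolpath is (91.033,89.409) → (103.664,89.409) → (103.664,35.810) → (91.033,35.810) → (91.033,89.409), returning to the start.

Shape 3 is a quadratic bezier drawn with `<path>`. Its stroke #000000 means score at S440, F1876. After flipping Y the toolpath is (29.474,75.774) → (60.044,55.646) → (93.701,39.288) → (130.443,26.698) → (170.272,17.878) → (213.187,12.827).

Shape 4 is a line segment drawn with `<polyline>`. Its stroke #000000 means score at S440, F1876. After flipping Y the toolpath is (66.569,104.938) → (18.898,28.979).

Shape 5 is a open polyline drawn with `<polyline>`. Its stroke #008000 means engrave at S196, F3078. After flipping Y the toolpath is (221.446,107.729) → (191.668,75.699) → (73.479,34.522).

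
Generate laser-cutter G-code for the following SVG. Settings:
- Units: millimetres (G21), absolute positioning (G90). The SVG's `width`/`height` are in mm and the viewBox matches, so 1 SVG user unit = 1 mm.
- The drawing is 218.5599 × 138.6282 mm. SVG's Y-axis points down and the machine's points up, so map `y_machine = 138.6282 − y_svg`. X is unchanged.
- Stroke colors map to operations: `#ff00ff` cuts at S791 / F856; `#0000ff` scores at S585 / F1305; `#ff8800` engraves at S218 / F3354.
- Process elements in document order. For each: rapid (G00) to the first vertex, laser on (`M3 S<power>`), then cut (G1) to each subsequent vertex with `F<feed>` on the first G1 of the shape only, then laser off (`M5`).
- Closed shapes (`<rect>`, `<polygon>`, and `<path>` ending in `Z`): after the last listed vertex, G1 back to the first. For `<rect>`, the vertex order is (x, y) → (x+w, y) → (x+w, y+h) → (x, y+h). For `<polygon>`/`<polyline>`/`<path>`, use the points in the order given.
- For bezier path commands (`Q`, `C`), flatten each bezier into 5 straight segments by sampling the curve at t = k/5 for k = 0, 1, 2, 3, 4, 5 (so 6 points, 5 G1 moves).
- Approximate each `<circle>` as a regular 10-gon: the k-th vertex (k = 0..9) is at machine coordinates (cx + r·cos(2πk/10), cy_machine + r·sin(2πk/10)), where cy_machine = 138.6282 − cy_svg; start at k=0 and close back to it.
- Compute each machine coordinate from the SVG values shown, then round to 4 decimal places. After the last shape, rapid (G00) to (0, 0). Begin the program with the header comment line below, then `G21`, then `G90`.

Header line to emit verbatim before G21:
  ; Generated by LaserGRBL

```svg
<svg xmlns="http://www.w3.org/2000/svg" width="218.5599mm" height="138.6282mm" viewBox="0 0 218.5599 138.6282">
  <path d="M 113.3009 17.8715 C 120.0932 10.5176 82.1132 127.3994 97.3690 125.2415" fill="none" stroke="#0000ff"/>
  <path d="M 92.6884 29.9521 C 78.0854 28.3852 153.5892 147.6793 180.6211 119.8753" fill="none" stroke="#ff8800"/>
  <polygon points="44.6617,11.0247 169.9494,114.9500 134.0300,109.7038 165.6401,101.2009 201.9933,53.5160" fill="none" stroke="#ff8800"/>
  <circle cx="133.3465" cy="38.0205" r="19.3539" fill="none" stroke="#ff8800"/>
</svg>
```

; Generated by LaserGRBL
G21
G90
G00 X113.3009 Y120.7567
M3 S585
G1 X112.7877 Y112.2070 F1305
G1 X106.2335 Y85.5179
G1 X98.3427 Y52.3667
G1 X93.8198 Y24.4305
G1 X97.3690 Y13.3867
M5
G00 X92.6884 Y108.6761
M3 S218
G1 X93.6308 Y97.2566 F3354
G1 X109.5470 Y69.6925
G1 X133.7853 Y38.8458
G1 X159.6940 Y17.5786
G1 X180.6211 Y18.7529
M5
G00 X44.6617 Y127.6035
M3 S218
G1 X169.9494 Y23.6782 F3354
G1 X134.0300 Y28.9244
G1 X165.6401 Y37.4273
G1 X201.9933 Y85.1122
G1 X44.6617 Y127.6035
M5
G00 X152.7004 Y100.6077
M3 S218
G1 X149.0041 Y111.9836 F3354
G1 X139.3272 Y119.0144
G1 X127.3658 Y119.0144
G1 X117.6889 Y111.9836
G1 X113.9926 Y100.6077
G1 X117.6889 Y89.2318
G1 X127.3658 Y82.2010
G1 X139.3272 Y82.2010
G1 X149.0041 Y89.2318
G1 X152.7004 Y100.6077
M5
G00 X0.0000 Y0.0000

viewBox `0 0 218.5599 138.6282` with mm width/height → 1 unit = 1 mm. Flip: y_m = 138.6282 − y_svg.

**Shape 1** — `<path>` cubic bezier, stroke `#0000ff` → score (S585, F1305). Control points (SVG): P0=(113.3009,17.8715), P1=(120.0932,10.5176), P2=(82.1132,127.3994), P3=(97.3690,125.2415); sampled at t=k/5. Machine vertices: (113.3009,120.7567) → (112.7877,112.2070) → (106.2335,85.5179) → (98.3427,52.3667) → (93.8198,24.4305) → (97.3690,13.3867). Open path.

**Shape 2** — `<path>` cubic bezier, stroke `#ff8800` → engrave (S218, F3354). Control points (SVG): P0=(92.6884,29.9521), P1=(78.0854,28.3852), P2=(153.5892,147.6793), P3=(180.6211,119.8753); sampled at t=k/5. Machine vertices: (92.6884,108.6761) → (93.6308,97.2566) → (109.5470,69.6925) → (133.7853,38.8458) → (159.6940,17.5786) → (180.6211,18.7529). Open path.

**Shape 3** — `<polygon>` closed polygon, stroke `#ff8800` → engrave (S218, F3354). Machine vertices: (44.6617,127.6035) → (169.9494,23.6782) → (134.0300,28.9244) → (165.6401,37.4273) → (201.9933,85.1122) → (44.6617,127.6035). Closed: final G1 returns to the first vertex.

**Shape 4** — `<circle>` circle, stroke `#ff8800` → engrave (S218, F3354). Machine vertices: (152.7004,100.6077) → (149.0041,111.9836) → (139.3272,119.0144) → (127.3658,119.0144) → (117.6889,111.9836) → (113.9926,100.6077) → (117.6889,89.2318) → (127.3658,82.2010) → (139.3272,82.2010) → (149.0041,89.2318) → (152.7004,100.6077). Closed: final G1 returns to the first vertex.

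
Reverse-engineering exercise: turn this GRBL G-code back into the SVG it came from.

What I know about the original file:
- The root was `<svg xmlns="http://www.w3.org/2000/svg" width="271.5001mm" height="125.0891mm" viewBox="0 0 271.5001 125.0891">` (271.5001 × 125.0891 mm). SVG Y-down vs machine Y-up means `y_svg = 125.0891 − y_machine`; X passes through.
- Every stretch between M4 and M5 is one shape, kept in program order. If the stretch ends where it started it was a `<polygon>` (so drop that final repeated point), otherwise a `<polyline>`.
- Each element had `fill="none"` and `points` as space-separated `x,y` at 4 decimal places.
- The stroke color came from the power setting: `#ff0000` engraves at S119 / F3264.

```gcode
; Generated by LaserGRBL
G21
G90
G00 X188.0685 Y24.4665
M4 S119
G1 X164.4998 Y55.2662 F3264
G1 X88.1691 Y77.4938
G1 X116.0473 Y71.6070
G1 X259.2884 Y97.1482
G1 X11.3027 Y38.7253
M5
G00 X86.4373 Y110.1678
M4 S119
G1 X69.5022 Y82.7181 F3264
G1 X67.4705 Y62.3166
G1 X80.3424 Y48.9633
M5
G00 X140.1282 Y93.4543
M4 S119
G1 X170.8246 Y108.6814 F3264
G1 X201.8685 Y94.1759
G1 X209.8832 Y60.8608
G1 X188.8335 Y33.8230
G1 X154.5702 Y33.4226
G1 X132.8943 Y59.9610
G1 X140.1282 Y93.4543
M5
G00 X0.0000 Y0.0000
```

<svg xmlns="http://www.w3.org/2000/svg" width="271.5001mm" height="125.0891mm" viewBox="0 0 271.5001 125.0891">
  <polyline points="188.0685,100.6226 164.4998,69.8229 88.1691,47.5953 116.0473,53.4821 259.2884,27.9409 11.3027,86.3638" fill="none" stroke="#ff0000"/>
  <polyline points="86.4373,14.9213 69.5022,42.3710 67.4705,62.7725 80.3424,76.1258" fill="none" stroke="#ff0000"/>
  <polygon points="140.1282,31.6348 170.8246,16.4077 201.8685,30.9132 209.8832,64.2283 188.8335,91.2661 154.5702,91.6665 132.8943,65.1281" fill="none" stroke="#ff0000"/>
</svg>

Machine Y-up, SVG Y-down with viewBox height 125.0891, so y_svg = 125.0891 − y_machine; X carries over. Every run uses S119, so all elements get stroke `#ff0000` (engrave).

Run 1: The run is open, so emit a `<polyline>` with points (Y-flipped): 188.0685,100.6226 164.4998,69.8229 88.1691,47.5953 116.0473,53.4821 259.2884,27.9409 11.3027,86.3638.

Run 2: The run is open, so emit a `<polyline>` with points (Y-flipped): 86.4373,14.9213 69.5022,42.3710 67.4705,62.7725 80.3424,76.1258.

Run 3: The run returns to its start, so emit a `<polygon>` with points (Y-flipped): 140.1282,31.6348 170.8246,16.4077 201.8685,30.9132 209.8832,64.2283 188.8335,91.2661 154.5702,91.6665 132.8943,65.1281.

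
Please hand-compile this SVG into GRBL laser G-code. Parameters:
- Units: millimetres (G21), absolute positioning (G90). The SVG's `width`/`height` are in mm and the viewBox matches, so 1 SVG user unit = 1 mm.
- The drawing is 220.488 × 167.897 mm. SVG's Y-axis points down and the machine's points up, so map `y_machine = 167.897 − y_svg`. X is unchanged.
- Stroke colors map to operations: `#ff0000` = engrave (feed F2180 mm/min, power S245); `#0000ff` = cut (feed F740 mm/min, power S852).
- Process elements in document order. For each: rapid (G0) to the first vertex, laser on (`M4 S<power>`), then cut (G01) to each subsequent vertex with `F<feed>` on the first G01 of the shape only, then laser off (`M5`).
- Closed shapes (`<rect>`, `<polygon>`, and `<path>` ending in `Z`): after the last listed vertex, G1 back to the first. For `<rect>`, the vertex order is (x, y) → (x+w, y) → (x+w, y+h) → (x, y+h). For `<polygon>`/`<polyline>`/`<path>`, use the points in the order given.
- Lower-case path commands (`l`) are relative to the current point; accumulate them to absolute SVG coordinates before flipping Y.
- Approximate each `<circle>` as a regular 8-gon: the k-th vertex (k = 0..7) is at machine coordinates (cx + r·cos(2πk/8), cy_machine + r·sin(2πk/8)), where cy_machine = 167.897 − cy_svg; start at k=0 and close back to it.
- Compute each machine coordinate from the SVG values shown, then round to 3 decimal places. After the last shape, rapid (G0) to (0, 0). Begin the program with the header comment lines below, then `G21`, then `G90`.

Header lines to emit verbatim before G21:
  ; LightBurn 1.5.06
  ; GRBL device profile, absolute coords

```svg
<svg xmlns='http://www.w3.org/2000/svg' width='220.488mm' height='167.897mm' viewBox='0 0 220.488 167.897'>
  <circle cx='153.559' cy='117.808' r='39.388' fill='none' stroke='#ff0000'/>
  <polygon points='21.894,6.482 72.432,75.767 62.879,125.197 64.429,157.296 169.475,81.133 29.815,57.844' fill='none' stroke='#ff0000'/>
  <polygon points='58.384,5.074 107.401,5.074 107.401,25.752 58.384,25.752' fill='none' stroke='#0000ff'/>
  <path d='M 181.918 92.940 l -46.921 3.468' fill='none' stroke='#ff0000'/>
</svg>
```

; LightBurn 1.5.06
; GRBL device profile, absolute coords
G21
G90
G0 X192.947 Y50.089
M4 S245
G01 X181.411 Y77.941 F2180
G01 X153.559 Y89.477
G01 X125.707 Y77.941
G01 X114.171 Y50.089
G01 X125.707 Y22.237
G01 X153.559 Y10.701
G01 X181.411 Y22.237
G01 X192.947 Y50.089
M5
G0 X21.894 Y161.415
M4 S245
G01 X72.432 Y92.130 F2180
G01 X62.879 Y42.700
G01 X64.429 Y10.601
G01 X169.475 Y86.764
G01 X29.815 Y110.053
G01 X21.894 Y161.415
M5
G0 X58.384 Y162.823
M4 S852
G01 X107.401 Y162.823 F740
G01 X107.401 Y142.145
G01 X58.384 Y142.145
G01 X58.384 Y162.823
M5
G0 X181.918 Y74.957
M4 S245
G01 X134.997 Y71.489 F2180
M5
G0 X0.000 Y0.000

viewBox `0 0 220.488 167.897` with mm width/height → 1 unit = 1 mm. Flip: y_m = 167.897 − y_svg.

**Shape 1** — `<circle>` circle, stroke `#ff0000` → engrave (S245, F2180). Machine vertices: (192.947,50.089) → (181.411,77.941) → (153.559,89.477) → (125.707,77.941) → (114.171,50.089) → (125.707,22.237) → (153.559,10.701) → (181.411,22.237) → (192.947,50.089). Closed: final G1 returns to the first vertex.

**Shape 2** — `<polygon>` closed polygon, stroke `#ff0000` → engrave (S245, F2180). Machine vertices: (21.894,161.415) → (72.432,92.130) → (62.879,42.700) → (64.429,10.601) → (169.475,86.764) → (29.815,110.053) → (21.894,161.415). Closed: final G1 returns to the first vertex.

**Shape 3** — `<polygon>` rectangle, stroke `#0000ff` → cut (S852, F740). Machine vertices: (58.384,162.823) → (107.401,162.823) → (107.401,142.145) → (58.384,142.145) → (58.384,162.823). Closed: final G1 returns to the first vertex.

**Shape 4** — `<path>` line segment, stroke `#ff0000` → engrave (S245, F2180). Machine vertices: (181.918,74.957) → (134.997,71.489). Open path.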